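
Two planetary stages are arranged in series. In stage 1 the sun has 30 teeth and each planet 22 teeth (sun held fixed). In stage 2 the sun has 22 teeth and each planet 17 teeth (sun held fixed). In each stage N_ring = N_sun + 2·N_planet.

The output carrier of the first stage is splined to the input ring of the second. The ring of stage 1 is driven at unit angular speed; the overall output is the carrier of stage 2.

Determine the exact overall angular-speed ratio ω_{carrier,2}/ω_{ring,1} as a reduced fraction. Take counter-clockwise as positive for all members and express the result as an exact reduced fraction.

Stage 1: N_ring = 30 + 2·22 = 74
Stage 1: 30(ω_s−ω_c) = −74(ω_r−ω_c),  ω_s=0, ω_r=1
Stage 1: 30(0−ω_c) = −74(1−ω_c)  ⇒  104ω_c = 74  ⇒  ω_c = 37/52
  ⇒ ω_c¹/ω_r¹ = 37/52
Stage 2: N_ring = 22 + 2·17 = 56
Stage 2: 22(ω_s−ω_c) = −56(ω_r−ω_c),  ω_s=0, ω_r=1
Stage 2: 22(0−ω_c) = −56(1−ω_c)  ⇒  78ω_c = 56  ⇒  ω_c = 28/39
  ⇒ ω_c²/ω_r² = 28/39
Coupling ω_r² = ω_c¹ ⇒ overall = 37/52 × 28/39 = 259/507

259/507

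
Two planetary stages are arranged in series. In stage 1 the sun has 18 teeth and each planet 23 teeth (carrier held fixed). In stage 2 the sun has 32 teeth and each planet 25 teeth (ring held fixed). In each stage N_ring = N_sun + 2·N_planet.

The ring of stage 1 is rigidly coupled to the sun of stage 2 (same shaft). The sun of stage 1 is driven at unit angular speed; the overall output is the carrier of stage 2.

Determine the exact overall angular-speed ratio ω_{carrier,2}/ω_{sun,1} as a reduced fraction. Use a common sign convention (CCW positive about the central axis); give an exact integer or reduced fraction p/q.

-3/38

Stage 1: N_ring = 18 + 2·23 = 64
Stage 1: 18(ω_s−ω_c) = −64(ω_r−ω_c),  ω_c=0, ω_s=1
Stage 1: ω_r = 0 − (18/64)(1−0) = -9/32
  ⇒ ω_r¹/ω_s¹ = -9/32
Stage 2: N_ring = 32 + 2·25 = 82
Stage 2: 32(ω_s−ω_c) = −82(ω_r−ω_c),  ω_r=0, ω_s=1
Stage 2: 32(1−ω_c) = −82(0−ω_c)  ⇒  114ω_c = 32  ⇒  ω_c = 16/57
  ⇒ ω_c²/ω_s² = 16/57
Coupling ω_s² = ω_r¹ ⇒ overall = -9/32 × 16/57 = -3/38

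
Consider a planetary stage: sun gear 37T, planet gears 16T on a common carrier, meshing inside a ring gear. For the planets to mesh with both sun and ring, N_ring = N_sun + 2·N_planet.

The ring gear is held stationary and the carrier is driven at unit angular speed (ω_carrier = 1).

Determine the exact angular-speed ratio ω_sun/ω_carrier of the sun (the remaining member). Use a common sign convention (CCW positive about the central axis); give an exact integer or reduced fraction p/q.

106/37

N_ring = 37 + 2·16 = 69
37(ω_s−ω_c) = −69(ω_r−ω_c),  ω_r=0, ω_c=1
ω_s = 1 − (69/37)(0−1) = 106/37
ω_s/ω_c = 106/37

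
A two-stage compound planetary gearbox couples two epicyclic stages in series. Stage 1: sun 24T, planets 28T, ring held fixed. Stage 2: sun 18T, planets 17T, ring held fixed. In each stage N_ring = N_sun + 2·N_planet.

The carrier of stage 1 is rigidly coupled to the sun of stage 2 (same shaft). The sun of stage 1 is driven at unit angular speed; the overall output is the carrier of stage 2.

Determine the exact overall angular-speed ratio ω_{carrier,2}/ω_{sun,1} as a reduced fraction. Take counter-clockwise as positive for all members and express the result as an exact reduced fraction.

27/455

Stage 1: N_ring = 24 + 2·28 = 80
Stage 1: 24(ω_s−ω_c) = −80(ω_r−ω_c),  ω_r=0, ω_s=1
Stage 1: 24(1−ω_c) = −80(0−ω_c)  ⇒  104ω_c = 24  ⇒  ω_c = 3/13
  ⇒ ω_c¹/ω_s¹ = 3/13
Stage 2: N_ring = 18 + 2·17 = 52
Stage 2: 18(ω_s−ω_c) = −52(ω_r−ω_c),  ω_r=0, ω_s=1
Stage 2: 18(1−ω_c) = −52(0−ω_c)  ⇒  70ω_c = 18  ⇒  ω_c = 9/35
  ⇒ ω_c²/ω_s² = 9/35
Coupling ω_s² = ω_c¹ ⇒ overall = 3/13 × 9/35 = 27/455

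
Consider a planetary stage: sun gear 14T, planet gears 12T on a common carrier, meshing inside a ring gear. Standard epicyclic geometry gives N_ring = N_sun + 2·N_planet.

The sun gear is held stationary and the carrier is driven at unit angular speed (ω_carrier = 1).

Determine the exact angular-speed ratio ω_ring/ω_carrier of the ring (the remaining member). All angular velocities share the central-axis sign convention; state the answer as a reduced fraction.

N_ring = 14 + 2·12 = 38
14(ω_s−ω_c) = −38(ω_r−ω_c),  ω_s=0, ω_c=1
ω_r = 1 − (14/38)(0−1) = 26/19
ω_r/ω_c = 26/19

26/19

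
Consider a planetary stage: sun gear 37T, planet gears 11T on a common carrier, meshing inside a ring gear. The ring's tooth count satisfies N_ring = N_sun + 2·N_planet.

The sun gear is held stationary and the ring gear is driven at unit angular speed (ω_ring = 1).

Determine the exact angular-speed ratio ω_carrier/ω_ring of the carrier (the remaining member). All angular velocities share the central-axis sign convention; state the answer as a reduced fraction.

59/96

N_ring = 37 + 2·11 = 59
37(ω_s−ω_c) = −59(ω_r−ω_c),  ω_s=0, ω_r=1
37(0−ω_c) = −59(1−ω_c)  ⇒  96ω_c = 59  ⇒  ω_c = 59/96
ω_c/ω_r = 59/96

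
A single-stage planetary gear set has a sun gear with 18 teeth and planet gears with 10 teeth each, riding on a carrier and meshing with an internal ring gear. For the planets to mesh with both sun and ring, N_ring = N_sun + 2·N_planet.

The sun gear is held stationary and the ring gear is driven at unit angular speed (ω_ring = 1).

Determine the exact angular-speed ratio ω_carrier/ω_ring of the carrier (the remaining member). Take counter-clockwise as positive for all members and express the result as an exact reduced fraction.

19/28

N_ring = 18 + 2·10 = 38
18(ω_s−ω_c) = −38(ω_r−ω_c),  ω_s=0, ω_r=1
18(0−ω_c) = −38(1−ω_c)  ⇒  56ω_c = 38  ⇒  ω_c = 19/28
ω_c/ω_r = 19/28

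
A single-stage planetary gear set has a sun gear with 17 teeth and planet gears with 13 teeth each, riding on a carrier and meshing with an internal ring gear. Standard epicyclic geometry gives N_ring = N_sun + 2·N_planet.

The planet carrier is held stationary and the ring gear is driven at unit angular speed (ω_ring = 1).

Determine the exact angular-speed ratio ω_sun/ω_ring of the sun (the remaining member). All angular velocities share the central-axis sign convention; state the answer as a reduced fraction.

-43/17

N_ring = 17 + 2·13 = 43
17(ω_s−ω_c) = −43(ω_r−ω_c),  ω_c=0, ω_r=1
ω_s = 0 − (43/17)(1−0) = -43/17
ω_s/ω_r = -43/17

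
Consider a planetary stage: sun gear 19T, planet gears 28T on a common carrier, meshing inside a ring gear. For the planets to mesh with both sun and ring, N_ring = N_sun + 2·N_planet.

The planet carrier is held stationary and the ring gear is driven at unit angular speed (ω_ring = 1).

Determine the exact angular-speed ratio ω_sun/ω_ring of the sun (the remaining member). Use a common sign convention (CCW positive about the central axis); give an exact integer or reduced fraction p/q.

-75/19

N_ring = 19 + 2·28 = 75
19(ω_s−ω_c) = −75(ω_r−ω_c),  ω_c=0, ω_r=1
ω_s = 0 − (75/19)(1−0) = -75/19
ω_s/ω_r = -75/19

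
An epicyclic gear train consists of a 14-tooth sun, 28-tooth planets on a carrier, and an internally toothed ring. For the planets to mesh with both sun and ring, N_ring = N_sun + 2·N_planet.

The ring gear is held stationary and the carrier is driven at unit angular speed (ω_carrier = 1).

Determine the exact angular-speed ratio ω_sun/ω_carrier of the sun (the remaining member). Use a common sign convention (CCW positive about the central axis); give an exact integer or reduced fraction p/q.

N_ring = 14 + 2·28 = 70
14(ω_s−ω_c) = −70(ω_r−ω_c),  ω_r=0, ω_c=1
ω_s = 1 − (70/14)(0−1) = 6
ω_s/ω_c = 6

6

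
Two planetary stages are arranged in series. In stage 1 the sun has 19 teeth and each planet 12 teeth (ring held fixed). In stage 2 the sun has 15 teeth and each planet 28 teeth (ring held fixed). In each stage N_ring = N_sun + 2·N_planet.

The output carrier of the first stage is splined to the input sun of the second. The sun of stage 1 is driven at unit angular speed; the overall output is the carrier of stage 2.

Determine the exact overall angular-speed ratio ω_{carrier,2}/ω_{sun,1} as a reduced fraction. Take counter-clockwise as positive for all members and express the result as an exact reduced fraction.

Stage 1: N_ring = 19 + 2·12 = 43
Stage 1: 19(ω_s−ω_c) = −43(ω_r−ω_c),  ω_r=0, ω_s=1
Stage 1: 19(1−ω_c) = −43(0−ω_c)  ⇒  62ω_c = 19  ⇒  ω_c = 19/62
  ⇒ ω_c¹/ω_s¹ = 19/62
Stage 2: N_ring = 15 + 2·28 = 71
Stage 2: 15(ω_s−ω_c) = −71(ω_r−ω_c),  ω_r=0, ω_s=1
Stage 2: 15(1−ω_c) = −71(0−ω_c)  ⇒  86ω_c = 15  ⇒  ω_c = 15/86
  ⇒ ω_c²/ω_s² = 15/86
Coupling ω_s² = ω_c¹ ⇒ overall = 19/62 × 15/86 = 285/5332

285/5332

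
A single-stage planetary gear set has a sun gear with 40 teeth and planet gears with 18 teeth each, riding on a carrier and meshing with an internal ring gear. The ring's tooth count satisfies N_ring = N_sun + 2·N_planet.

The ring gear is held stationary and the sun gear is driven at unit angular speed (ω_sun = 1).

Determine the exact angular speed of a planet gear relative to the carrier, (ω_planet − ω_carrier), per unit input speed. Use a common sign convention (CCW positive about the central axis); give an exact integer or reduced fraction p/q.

N_ring = 40 + 2·18 = 76
40(ω_s−ω_c) = −76(ω_r−ω_c),  ω_r=0, ω_s=1
40(1−ω_c) = −76(0−ω_c)  ⇒  116ω_c = 40  ⇒  ω_c = 10/29
sun–planet: 40·(1−10/29) = −18·(ω_p−ω_c)  ⇒  ω_p−ω_c = −(40/18)·(19/29) = -380/261

-380/261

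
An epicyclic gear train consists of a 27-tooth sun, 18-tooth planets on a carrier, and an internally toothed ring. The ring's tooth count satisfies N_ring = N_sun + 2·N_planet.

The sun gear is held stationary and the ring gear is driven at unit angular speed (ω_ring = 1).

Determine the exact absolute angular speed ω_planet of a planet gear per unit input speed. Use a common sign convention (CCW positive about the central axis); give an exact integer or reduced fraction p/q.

N_ring = 27 + 2·18 = 63
27(ω_s−ω_c) = −63(ω_r−ω_c),  ω_s=0, ω_r=1
27(0−ω_c) = −63(1−ω_c)  ⇒  90ω_c = 63  ⇒  ω_c = 7/10
sun–planet: 27·(0−7/10) = −18·(ω_p−ω_c)  ⇒  ω_p−ω_c = −(27/18)·(-7/10) = 21/20
ω_p = 7/10 + 21/20 = 7/4

7/4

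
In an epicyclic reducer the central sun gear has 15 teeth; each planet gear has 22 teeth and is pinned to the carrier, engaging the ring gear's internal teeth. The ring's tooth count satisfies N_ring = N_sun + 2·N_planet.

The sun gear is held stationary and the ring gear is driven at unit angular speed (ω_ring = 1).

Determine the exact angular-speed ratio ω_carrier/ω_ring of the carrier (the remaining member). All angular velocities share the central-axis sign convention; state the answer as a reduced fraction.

N_ring = 15 + 2·22 = 59
15(ω_s−ω_c) = −59(ω_r−ω_c),  ω_s=0, ω_r=1
15(0−ω_c) = −59(1−ω_c)  ⇒  74ω_c = 59  ⇒  ω_c = 59/74
ω_c/ω_r = 59/74

59/74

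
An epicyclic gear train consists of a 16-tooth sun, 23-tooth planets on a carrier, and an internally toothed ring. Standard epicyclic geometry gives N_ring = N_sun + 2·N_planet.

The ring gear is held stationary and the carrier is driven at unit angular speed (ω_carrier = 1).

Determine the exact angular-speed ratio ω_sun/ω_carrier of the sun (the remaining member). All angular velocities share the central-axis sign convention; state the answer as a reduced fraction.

39/8

N_ring = 16 + 2·23 = 62
16(ω_s−ω_c) = −62(ω_r−ω_c),  ω_r=0, ω_c=1
ω_s = 1 − (62/16)(0−1) = 39/8
ω_s/ω_c = 39/8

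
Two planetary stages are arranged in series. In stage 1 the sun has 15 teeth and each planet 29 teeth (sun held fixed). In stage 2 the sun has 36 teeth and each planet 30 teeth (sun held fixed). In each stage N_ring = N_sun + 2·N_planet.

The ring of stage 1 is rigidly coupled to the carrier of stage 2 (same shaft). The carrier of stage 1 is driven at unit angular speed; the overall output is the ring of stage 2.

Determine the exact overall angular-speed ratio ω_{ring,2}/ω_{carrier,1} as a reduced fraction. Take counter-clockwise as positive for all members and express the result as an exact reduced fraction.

Stage 1: N_ring = 15 + 2·29 = 73
Stage 1: 15(ω_s−ω_c) = −73(ω_r−ω_c),  ω_s=0, ω_c=1
Stage 1: ω_r = 1 − (15/73)(0−1) = 88/73
  ⇒ ω_r¹/ω_c¹ = 88/73
Stage 2: N_ring = 36 + 2·30 = 96
Stage 2: 36(ω_s−ω_c) = −96(ω_r−ω_c),  ω_s=0, ω_c=1
Stage 2: ω_r = 1 − (36/96)(0−1) = 11/8
  ⇒ ω_r²/ω_c² = 11/8
Coupling ω_c² = ω_r¹ ⇒ overall = 88/73 × 11/8 = 121/73

121/73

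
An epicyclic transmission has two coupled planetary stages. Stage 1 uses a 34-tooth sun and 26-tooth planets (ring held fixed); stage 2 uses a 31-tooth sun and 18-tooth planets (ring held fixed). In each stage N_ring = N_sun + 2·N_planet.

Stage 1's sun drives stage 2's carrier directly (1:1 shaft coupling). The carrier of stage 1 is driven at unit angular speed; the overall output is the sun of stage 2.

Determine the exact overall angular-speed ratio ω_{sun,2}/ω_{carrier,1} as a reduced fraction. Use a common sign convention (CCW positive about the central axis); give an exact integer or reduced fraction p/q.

5880/527

Stage 1: N_ring = 34 + 2·26 = 86
Stage 1: 34(ω_s−ω_c) = −86(ω_r−ω_c),  ω_r=0, ω_c=1
Stage 1: ω_s = 1 − (86/34)(0−1) = 60/17
  ⇒ ω_s¹/ω_c¹ = 60/17
Stage 2: N_ring = 31 + 2·18 = 67
Stage 2: 31(ω_s−ω_c) = −67(ω_r−ω_c),  ω_r=0, ω_c=1
Stage 2: ω_s = 1 − (67/31)(0−1) = 98/31
  ⇒ ω_s²/ω_c² = 98/31
Coupling ω_c² = ω_s¹ ⇒ overall = 60/17 × 98/31 = 5880/527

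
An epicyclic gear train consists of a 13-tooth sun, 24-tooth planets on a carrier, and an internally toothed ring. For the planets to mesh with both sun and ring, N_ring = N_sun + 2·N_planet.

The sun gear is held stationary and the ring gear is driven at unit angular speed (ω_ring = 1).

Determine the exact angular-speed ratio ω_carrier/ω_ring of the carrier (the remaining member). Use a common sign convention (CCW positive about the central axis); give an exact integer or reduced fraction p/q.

N_ring = 13 + 2·24 = 61
13(ω_s−ω_c) = −61(ω_r−ω_c),  ω_s=0, ω_r=1
13(0−ω_c) = −61(1−ω_c)  ⇒  74ω_c = 61  ⇒  ω_c = 61/74
ω_c/ω_r = 61/74

61/74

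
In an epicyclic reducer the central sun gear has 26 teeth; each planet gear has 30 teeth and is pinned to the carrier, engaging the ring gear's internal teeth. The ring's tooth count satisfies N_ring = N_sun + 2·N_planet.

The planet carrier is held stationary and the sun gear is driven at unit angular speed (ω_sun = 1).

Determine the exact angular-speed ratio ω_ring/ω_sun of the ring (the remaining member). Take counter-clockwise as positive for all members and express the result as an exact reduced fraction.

-13/43

N_ring = 26 + 2·30 = 86
26(ω_s−ω_c) = −86(ω_r−ω_c),  ω_c=0, ω_s=1
ω_r = 0 − (26/86)(1−0) = -13/43
ω_r/ω_s = -13/43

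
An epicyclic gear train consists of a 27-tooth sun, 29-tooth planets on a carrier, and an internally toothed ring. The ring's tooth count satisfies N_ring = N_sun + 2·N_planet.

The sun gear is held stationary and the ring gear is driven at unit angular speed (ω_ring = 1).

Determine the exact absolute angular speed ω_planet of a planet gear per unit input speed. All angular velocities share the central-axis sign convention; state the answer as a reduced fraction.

N_ring = 27 + 2·29 = 85
27(ω_s−ω_c) = −85(ω_r−ω_c),  ω_s=0, ω_r=1
27(0−ω_c) = −85(1−ω_c)  ⇒  112ω_c = 85  ⇒  ω_c = 85/112
sun–planet: 27·(0−85/112) = −29·(ω_p−ω_c)  ⇒  ω_p−ω_c = −(27/29)·(-85/112) = 2295/3248
ω_p = 85/112 + 2295/3248 = 85/58

85/58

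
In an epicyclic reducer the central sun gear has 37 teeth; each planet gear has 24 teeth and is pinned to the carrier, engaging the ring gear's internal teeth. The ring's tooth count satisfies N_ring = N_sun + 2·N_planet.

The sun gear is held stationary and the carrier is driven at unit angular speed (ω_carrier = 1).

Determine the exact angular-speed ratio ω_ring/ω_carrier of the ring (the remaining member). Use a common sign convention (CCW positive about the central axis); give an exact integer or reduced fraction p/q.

122/85

N_ring = 37 + 2·24 = 85
37(ω_s−ω_c) = −85(ω_r−ω_c),  ω_s=0, ω_c=1
ω_r = 1 − (37/85)(0−1) = 122/85
ω_r/ω_c = 122/85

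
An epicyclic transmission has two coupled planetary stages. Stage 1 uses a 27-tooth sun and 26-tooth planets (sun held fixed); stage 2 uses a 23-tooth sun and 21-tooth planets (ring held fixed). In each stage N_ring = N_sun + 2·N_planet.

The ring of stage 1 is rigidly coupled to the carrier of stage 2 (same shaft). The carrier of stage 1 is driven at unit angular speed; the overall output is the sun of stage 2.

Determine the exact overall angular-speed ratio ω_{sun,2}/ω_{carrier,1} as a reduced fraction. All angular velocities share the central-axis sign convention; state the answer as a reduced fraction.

Stage 1: N_ring = 27 + 2·26 = 79
Stage 1: 27(ω_s−ω_c) = −79(ω_r−ω_c),  ω_s=0, ω_c=1
Stage 1: ω_r = 1 − (27/79)(0−1) = 106/79
  ⇒ ω_r¹/ω_c¹ = 106/79
Stage 2: N_ring = 23 + 2·21 = 65
Stage 2: 23(ω_s−ω_c) = −65(ω_r−ω_c),  ω_r=0, ω_c=1
Stage 2: ω_s = 1 − (65/23)(0−1) = 88/23
  ⇒ ω_s²/ω_c² = 88/23
Coupling ω_c² = ω_r¹ ⇒ overall = 106/79 × 88/23 = 9328/1817

9328/1817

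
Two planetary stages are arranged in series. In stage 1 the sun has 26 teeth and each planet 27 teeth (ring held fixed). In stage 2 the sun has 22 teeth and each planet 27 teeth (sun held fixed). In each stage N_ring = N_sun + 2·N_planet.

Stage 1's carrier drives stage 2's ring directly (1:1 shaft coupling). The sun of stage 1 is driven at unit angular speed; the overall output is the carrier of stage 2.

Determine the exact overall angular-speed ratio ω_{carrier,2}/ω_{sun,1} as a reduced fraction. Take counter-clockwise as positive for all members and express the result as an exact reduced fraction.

494/2597

Stage 1: N_ring = 26 + 2·27 = 80
Stage 1: 26(ω_s−ω_c) = −80(ω_r−ω_c),  ω_r=0, ω_s=1
Stage 1: 26(1−ω_c) = −80(0−ω_c)  ⇒  106ω_c = 26  ⇒  ω_c = 13/53
  ⇒ ω_c¹/ω_s¹ = 13/53
Stage 2: N_ring = 22 + 2·27 = 76
Stage 2: 22(ω_s−ω_c) = −76(ω_r−ω_c),  ω_s=0, ω_r=1
Stage 2: 22(0−ω_c) = −76(1−ω_c)  ⇒  98ω_c = 76  ⇒  ω_c = 38/49
  ⇒ ω_c²/ω_r² = 38/49
Coupling ω_r² = ω_c¹ ⇒ overall = 13/53 × 38/49 = 494/2597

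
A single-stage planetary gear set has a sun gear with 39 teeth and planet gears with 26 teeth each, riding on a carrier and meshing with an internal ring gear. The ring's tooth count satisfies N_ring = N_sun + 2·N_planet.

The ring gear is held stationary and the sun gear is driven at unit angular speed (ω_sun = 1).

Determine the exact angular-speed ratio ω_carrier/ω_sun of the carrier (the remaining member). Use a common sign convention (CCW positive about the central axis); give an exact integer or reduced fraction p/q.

N_ring = 39 + 2·26 = 91
39(ω_s−ω_c) = −91(ω_r−ω_c),  ω_r=0, ω_s=1
39(1−ω_c) = −91(0−ω_c)  ⇒  130ω_c = 39  ⇒  ω_c = 3/10
ω_c/ω_s = 3/10

3/10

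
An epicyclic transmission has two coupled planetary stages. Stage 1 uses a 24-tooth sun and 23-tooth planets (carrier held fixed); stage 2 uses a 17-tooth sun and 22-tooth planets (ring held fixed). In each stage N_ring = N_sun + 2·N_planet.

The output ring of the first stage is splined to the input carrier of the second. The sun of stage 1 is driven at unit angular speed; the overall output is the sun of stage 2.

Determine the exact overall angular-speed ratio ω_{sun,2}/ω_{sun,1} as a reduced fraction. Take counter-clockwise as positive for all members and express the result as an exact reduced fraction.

-936/595

Stage 1: N_ring = 24 + 2·23 = 70
Stage 1: 24(ω_s−ω_c) = −70(ω_r−ω_c),  ω_c=0, ω_s=1
Stage 1: ω_r = 0 − (24/70)(1−0) = -12/35
  ⇒ ω_r¹/ω_s¹ = -12/35
Stage 2: N_ring = 17 + 2·22 = 61
Stage 2: 17(ω_s−ω_c) = −61(ω_r−ω_c),  ω_r=0, ω_c=1
Stage 2: ω_s = 1 − (61/17)(0−1) = 78/17
  ⇒ ω_s²/ω_c² = 78/17
Coupling ω_c² = ω_r¹ ⇒ overall = -12/35 × 78/17 = -936/595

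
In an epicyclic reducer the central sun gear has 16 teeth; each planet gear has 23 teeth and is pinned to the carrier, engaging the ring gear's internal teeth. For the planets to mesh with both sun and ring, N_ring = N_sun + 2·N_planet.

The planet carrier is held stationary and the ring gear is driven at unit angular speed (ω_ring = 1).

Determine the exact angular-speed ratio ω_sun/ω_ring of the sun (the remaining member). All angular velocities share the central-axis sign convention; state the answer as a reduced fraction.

N_ring = 16 + 2·23 = 62
16(ω_s−ω_c) = −62(ω_r−ω_c),  ω_c=0, ω_r=1
ω_s = 0 − (62/16)(1−0) = -31/8
ω_s/ω_r = -31/8

-31/8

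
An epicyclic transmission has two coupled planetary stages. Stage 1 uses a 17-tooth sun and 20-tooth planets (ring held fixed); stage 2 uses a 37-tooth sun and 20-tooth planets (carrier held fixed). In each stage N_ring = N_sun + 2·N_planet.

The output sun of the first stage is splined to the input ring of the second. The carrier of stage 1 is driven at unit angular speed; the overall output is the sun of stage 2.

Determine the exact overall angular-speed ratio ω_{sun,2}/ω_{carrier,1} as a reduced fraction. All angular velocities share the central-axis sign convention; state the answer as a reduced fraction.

Stage 1: N_ring = 17 + 2·20 = 57
Stage 1: 17(ω_s−ω_c) = −57(ω_r−ω_c),  ω_r=0, ω_c=1
Stage 1: ω_s = 1 − (57/17)(0−1) = 74/17
  ⇒ ω_s¹/ω_c¹ = 74/17
Stage 2: N_ring = 37 + 2·20 = 77
Stage 2: 37(ω_s−ω_c) = −77(ω_r−ω_c),  ω_c=0, ω_r=1
Stage 2: ω_s = 0 − (77/37)(1−0) = -77/37
  ⇒ ω_s²/ω_r² = -77/37
Coupling ω_r² = ω_s¹ ⇒ overall = 74/17 × -77/37 = -154/17

-154/17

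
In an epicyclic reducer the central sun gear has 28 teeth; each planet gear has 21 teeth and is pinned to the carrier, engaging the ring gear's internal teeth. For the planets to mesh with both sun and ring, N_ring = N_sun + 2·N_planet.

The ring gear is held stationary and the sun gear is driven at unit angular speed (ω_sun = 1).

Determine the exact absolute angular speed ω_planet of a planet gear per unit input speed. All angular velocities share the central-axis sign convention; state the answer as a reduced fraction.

-2/3

N_ring = 28 + 2·21 = 70
28(ω_s−ω_c) = −70(ω_r−ω_c),  ω_r=0, ω_s=1
28(1−ω_c) = −70(0−ω_c)  ⇒  98ω_c = 28  ⇒  ω_c = 2/7
sun–planet: 28·(1−2/7) = −21·(ω_p−ω_c)  ⇒  ω_p−ω_c = −(28/21)·(5/7) = -20/21
ω_p = 2/7 − 20/21 = -2/3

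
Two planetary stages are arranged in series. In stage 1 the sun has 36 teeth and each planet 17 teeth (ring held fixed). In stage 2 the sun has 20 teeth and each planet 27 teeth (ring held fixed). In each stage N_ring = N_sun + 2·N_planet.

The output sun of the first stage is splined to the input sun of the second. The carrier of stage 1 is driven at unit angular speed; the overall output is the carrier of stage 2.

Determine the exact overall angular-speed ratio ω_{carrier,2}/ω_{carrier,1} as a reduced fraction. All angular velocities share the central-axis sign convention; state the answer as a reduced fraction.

Stage 1: N_ring = 36 + 2·17 = 70
Stage 1: 36(ω_s−ω_c) = −70(ω_r−ω_c),  ω_r=0, ω_c=1
Stage 1: ω_s = 1 − (70/36)(0−1) = 53/18
  ⇒ ω_s¹/ω_c¹ = 53/18
Stage 2: N_ring = 20 + 2·27 = 74
Stage 2: 20(ω_s−ω_c) = −74(ω_r−ω_c),  ω_r=0, ω_s=1
Stage 2: 20(1−ω_c) = −74(0−ω_c)  ⇒  94ω_c = 20  ⇒  ω_c = 10/47
  ⇒ ω_c²/ω_s² = 10/47
Coupling ω_s² = ω_s¹ ⇒ overall = 53/18 × 10/47 = 265/423

265/423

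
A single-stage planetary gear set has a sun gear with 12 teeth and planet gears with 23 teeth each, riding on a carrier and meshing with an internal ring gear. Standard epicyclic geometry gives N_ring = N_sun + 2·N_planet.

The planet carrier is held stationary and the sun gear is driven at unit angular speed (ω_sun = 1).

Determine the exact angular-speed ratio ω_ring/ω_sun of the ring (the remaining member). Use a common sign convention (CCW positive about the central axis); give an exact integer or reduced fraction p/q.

-6/29

N_ring = 12 + 2·23 = 58
12(ω_s−ω_c) = −58(ω_r−ω_c),  ω_c=0, ω_s=1
ω_r = 0 − (12/58)(1−0) = -6/29
ω_r/ω_s = -6/29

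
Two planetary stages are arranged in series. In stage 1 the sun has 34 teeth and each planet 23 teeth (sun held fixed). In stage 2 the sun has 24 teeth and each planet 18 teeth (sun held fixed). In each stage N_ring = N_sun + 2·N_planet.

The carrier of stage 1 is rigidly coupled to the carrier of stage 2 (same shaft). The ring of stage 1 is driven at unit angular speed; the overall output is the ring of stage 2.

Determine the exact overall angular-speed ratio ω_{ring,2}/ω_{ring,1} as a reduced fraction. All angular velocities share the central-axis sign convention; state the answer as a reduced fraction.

56/57

Stage 1: N_ring = 34 + 2·23 = 80
Stage 1: 34(ω_s−ω_c) = −80(ω_r−ω_c),  ω_s=0, ω_r=1
Stage 1: 34(0−ω_c) = −80(1−ω_c)  ⇒  114ω_c = 80  ⇒  ω_c = 40/57
  ⇒ ω_c¹/ω_r¹ = 40/57
Stage 2: N_ring = 24 + 2·18 = 60
Stage 2: 24(ω_s−ω_c) = −60(ω_r−ω_c),  ω_s=0, ω_c=1
Stage 2: ω_r = 1 − (24/60)(0−1) = 7/5
  ⇒ ω_r²/ω_c² = 7/5
Coupling ω_c² = ω_c¹ ⇒ overall = 40/57 × 7/5 = 56/57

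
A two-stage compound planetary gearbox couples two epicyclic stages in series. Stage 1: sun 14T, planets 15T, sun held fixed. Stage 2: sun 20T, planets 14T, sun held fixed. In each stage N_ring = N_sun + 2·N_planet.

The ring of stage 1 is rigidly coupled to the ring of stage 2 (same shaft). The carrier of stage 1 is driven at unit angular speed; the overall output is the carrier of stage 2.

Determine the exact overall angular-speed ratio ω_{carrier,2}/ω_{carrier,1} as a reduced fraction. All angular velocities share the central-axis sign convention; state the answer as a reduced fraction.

174/187

Stage 1: N_ring = 14 + 2·15 = 44
Stage 1: 14(ω_s−ω_c) = −44(ω_r−ω_c),  ω_s=0, ω_c=1
Stage 1: ω_r = 1 − (14/44)(0−1) = 29/22
  ⇒ ω_r¹/ω_c¹ = 29/22
Stage 2: N_ring = 20 + 2·14 = 48
Stage 2: 20(ω_s−ω_c) = −48(ω_r−ω_c),  ω_s=0, ω_r=1
Stage 2: 20(0−ω_c) = −48(1−ω_c)  ⇒  68ω_c = 48  ⇒  ω_c = 12/17
  ⇒ ω_c²/ω_r² = 12/17
Coupling ω_r² = ω_r¹ ⇒ overall = 29/22 × 12/17 = 174/187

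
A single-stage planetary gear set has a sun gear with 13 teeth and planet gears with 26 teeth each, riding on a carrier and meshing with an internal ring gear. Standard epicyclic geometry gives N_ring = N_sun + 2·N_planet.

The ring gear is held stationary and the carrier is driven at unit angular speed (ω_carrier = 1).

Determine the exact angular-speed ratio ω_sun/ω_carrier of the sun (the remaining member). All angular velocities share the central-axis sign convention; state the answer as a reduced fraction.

6

N_ring = 13 + 2·26 = 65
13(ω_s−ω_c) = −65(ω_r−ω_c),  ω_r=0, ω_c=1
ω_s = 1 − (65/13)(0−1) = 6
ω_s/ω_c = 6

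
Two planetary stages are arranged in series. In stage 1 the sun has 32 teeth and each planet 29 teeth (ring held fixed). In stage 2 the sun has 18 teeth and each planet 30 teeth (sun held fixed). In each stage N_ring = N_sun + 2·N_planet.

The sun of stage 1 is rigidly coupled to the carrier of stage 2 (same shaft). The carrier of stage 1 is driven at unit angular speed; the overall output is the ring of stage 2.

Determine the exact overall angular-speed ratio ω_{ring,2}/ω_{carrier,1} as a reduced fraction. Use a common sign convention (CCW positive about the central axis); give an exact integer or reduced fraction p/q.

Stage 1: N_ring = 32 + 2·29 = 90
Stage 1: 32(ω_s−ω_c) = −90(ω_r−ω_c),  ω_r=0, ω_c=1
Stage 1: ω_s = 1 − (90/32)(0−1) = 61/16
  ⇒ ω_s¹/ω_c¹ = 61/16
Stage 2: N_ring = 18 + 2·30 = 78
Stage 2: 18(ω_s−ω_c) = −78(ω_r−ω_c),  ω_s=0, ω_c=1
Stage 2: ω_r = 1 − (18/78)(0−1) = 16/13
  ⇒ ω_r²/ω_c² = 16/13
Coupling ω_c² = ω_s¹ ⇒ overall = 61/16 × 16/13 = 61/13

61/13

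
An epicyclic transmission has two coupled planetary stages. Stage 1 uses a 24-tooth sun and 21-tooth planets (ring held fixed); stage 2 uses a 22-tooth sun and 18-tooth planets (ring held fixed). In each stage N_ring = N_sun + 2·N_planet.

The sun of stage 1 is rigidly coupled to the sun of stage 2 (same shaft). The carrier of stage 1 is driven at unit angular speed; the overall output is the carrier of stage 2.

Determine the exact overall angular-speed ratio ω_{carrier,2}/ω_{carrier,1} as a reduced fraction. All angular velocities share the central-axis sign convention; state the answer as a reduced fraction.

Stage 1: N_ring = 24 + 2·21 = 66
Stage 1: 24(ω_s−ω_c) = −66(ω_r−ω_c),  ω_r=0, ω_c=1
Stage 1: ω_s = 1 − (66/24)(0−1) = 15/4
  ⇒ ω_s¹/ω_c¹ = 15/4
Stage 2: N_ring = 22 + 2·18 = 58
Stage 2: 22(ω_s−ω_c) = −58(ω_r−ω_c),  ω_r=0, ω_s=1
Stage 2: 22(1−ω_c) = −58(0−ω_c)  ⇒  80ω_c = 22  ⇒  ω_c = 11/40
  ⇒ ω_c²/ω_s² = 11/40
Coupling ω_s² = ω_s¹ ⇒ overall = 15/4 × 11/40 = 33/32

33/32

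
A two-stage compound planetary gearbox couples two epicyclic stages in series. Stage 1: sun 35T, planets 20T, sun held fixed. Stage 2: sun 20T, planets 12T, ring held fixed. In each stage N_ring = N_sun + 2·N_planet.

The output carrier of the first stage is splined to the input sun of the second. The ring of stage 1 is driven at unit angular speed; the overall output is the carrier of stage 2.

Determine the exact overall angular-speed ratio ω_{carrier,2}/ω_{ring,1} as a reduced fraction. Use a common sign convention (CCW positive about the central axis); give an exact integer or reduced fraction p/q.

75/352

Stage 1: N_ring = 35 + 2·20 = 75
Stage 1: 35(ω_s−ω_c) = −75(ω_r−ω_c),  ω_s=0, ω_r=1
Stage 1: 35(0−ω_c) = −75(1−ω_c)  ⇒  110ω_c = 75  ⇒  ω_c = 15/22
  ⇒ ω_c¹/ω_r¹ = 15/22
Stage 2: N_ring = 20 + 2·12 = 44
Stage 2: 20(ω_s−ω_c) = −44(ω_r−ω_c),  ω_r=0, ω_s=1
Stage 2: 20(1−ω_c) = −44(0−ω_c)  ⇒  64ω_c = 20  ⇒  ω_c = 5/16
  ⇒ ω_c²/ω_s² = 5/16
Coupling ω_s² = ω_c¹ ⇒ overall = 15/22 × 5/16 = 75/352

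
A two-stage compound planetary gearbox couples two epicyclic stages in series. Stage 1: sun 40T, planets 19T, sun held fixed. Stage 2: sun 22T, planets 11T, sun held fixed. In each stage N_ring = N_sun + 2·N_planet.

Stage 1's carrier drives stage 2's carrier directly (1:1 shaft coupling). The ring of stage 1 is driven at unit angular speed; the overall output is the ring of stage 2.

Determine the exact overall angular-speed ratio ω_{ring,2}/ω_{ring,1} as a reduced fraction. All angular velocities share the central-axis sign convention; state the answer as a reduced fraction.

117/118

Stage 1: N_ring = 40 + 2·19 = 78
Stage 1: 40(ω_s−ω_c) = −78(ω_r−ω_c),  ω_s=0, ω_r=1
Stage 1: 40(0−ω_c) = −78(1−ω_c)  ⇒  118ω_c = 78  ⇒  ω_c = 39/59
  ⇒ ω_c¹/ω_r¹ = 39/59
Stage 2: N_ring = 22 + 2·11 = 44
Stage 2: 22(ω_s−ω_c) = −44(ω_r−ω_c),  ω_s=0, ω_c=1
Stage 2: ω_r = 1 − (22/44)(0−1) = 3/2
  ⇒ ω_r²/ω_c² = 3/2
Coupling ω_c² = ω_c¹ ⇒ overall = 39/59 × 3/2 = 117/118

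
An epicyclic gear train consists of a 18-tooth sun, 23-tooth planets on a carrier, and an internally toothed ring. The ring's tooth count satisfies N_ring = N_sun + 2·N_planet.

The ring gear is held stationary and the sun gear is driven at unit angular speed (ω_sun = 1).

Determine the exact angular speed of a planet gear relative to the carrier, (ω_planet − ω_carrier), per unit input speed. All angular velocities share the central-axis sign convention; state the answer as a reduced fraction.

-576/943

N_ring = 18 + 2·23 = 64
18(ω_s−ω_c) = −64(ω_r−ω_c),  ω_r=0, ω_s=1
18(1−ω_c) = −64(0−ω_c)  ⇒  82ω_c = 18  ⇒  ω_c = 9/41
sun–planet: 18·(1−9/41) = −23·(ω_p−ω_c)  ⇒  ω_p−ω_c = −(18/23)·(32/41) = -576/943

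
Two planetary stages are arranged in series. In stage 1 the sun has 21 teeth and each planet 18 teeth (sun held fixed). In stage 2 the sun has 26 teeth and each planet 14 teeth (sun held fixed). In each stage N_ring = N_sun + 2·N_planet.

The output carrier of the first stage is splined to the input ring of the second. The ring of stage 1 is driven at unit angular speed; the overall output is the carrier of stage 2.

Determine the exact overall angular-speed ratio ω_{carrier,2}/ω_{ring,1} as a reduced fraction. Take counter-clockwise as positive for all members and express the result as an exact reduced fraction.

Stage 1: N_ring = 21 + 2·18 = 57
Stage 1: 21(ω_s−ω_c) = −57(ω_r−ω_c),  ω_s=0, ω_r=1
Stage 1: 21(0−ω_c) = −57(1−ω_c)  ⇒  78ω_c = 57  ⇒  ω_c = 19/26
  ⇒ ω_c¹/ω_r¹ = 19/26
Stage 2: N_ring = 26 + 2·14 = 54
Stage 2: 26(ω_s−ω_c) = −54(ω_r−ω_c),  ω_s=0, ω_r=1
Stage 2: 26(0−ω_c) = −54(1−ω_c)  ⇒  80ω_c = 54  ⇒  ω_c = 27/40
  ⇒ ω_c²/ω_r² = 27/40
Coupling ω_r² = ω_c¹ ⇒ overall = 19/26 × 27/40 = 513/1040

513/1040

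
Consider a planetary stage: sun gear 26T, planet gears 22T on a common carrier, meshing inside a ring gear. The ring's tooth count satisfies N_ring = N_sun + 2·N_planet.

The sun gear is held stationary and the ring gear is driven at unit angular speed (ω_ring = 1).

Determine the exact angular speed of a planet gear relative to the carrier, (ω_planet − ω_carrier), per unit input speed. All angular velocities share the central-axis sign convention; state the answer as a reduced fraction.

455/528

N_ring = 26 + 2·22 = 70
26(ω_s−ω_c) = −70(ω_r−ω_c),  ω_s=0, ω_r=1
26(0−ω_c) = −70(1−ω_c)  ⇒  96ω_c = 70  ⇒  ω_c = 35/48
sun–planet: 26·(0−35/48) = −22·(ω_p−ω_c)  ⇒  ω_p−ω_c = −(26/22)·(-35/48) = 455/528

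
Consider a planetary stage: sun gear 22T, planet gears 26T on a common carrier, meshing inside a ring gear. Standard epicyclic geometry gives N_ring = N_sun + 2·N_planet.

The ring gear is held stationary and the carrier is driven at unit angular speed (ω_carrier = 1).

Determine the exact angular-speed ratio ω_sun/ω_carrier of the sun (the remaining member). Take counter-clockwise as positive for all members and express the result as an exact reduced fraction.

N_ring = 22 + 2·26 = 74
22(ω_s−ω_c) = −74(ω_r−ω_c),  ω_r=0, ω_c=1
ω_s = 1 − (74/22)(0−1) = 48/11
ω_s/ω_c = 48/11

48/11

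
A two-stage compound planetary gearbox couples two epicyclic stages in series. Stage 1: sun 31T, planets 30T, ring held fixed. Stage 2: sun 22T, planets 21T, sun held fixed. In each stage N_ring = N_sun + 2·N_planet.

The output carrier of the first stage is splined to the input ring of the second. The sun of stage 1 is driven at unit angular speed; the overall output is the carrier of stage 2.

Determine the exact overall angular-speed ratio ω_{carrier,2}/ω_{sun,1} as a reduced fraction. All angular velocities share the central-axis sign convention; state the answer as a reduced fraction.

Stage 1: N_ring = 31 + 2·30 = 91
Stage 1: 31(ω_s−ω_c) = −91(ω_r−ω_c),  ω_r=0, ω_s=1
Stage 1: 31(1−ω_c) = −91(0−ω_c)  ⇒  122ω_c = 31  ⇒  ω_c = 31/122
  ⇒ ω_c¹/ω_s¹ = 31/122
Stage 2: N_ring = 22 + 2·21 = 64
Stage 2: 22(ω_s−ω_c) = −64(ω_r−ω_c),  ω_s=0, ω_r=1
Stage 2: 22(0−ω_c) = −64(1−ω_c)  ⇒  86ω_c = 64  ⇒  ω_c = 32/43
  ⇒ ω_c²/ω_r² = 32/43
Coupling ω_r² = ω_c¹ ⇒ overall = 31/122 × 32/43 = 496/2623

496/2623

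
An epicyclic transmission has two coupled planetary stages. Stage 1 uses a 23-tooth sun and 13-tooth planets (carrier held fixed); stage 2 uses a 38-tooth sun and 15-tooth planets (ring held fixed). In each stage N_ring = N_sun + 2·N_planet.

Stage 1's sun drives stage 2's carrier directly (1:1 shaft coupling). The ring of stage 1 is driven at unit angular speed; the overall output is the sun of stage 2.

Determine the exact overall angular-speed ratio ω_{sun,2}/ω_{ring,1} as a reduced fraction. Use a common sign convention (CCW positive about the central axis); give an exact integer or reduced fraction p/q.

Stage 1: N_ring = 23 + 2·13 = 49
Stage 1: 23(ω_s−ω_c) = −49(ω_r−ω_c),  ω_c=0, ω_r=1
Stage 1: ω_s = 0 − (49/23)(1−0) = -49/23
  ⇒ ω_s¹/ω_r¹ = -49/23
Stage 2: N_ring = 38 + 2·15 = 68
Stage 2: 38(ω_s−ω_c) = −68(ω_r−ω_c),  ω_r=0, ω_c=1
Stage 2: ω_s = 1 − (68/38)(0−1) = 53/19
  ⇒ ω_s²/ω_c² = 53/19
Coupling ω_c² = ω_s¹ ⇒ overall = -49/23 × 53/19 = -2597/437

-2597/437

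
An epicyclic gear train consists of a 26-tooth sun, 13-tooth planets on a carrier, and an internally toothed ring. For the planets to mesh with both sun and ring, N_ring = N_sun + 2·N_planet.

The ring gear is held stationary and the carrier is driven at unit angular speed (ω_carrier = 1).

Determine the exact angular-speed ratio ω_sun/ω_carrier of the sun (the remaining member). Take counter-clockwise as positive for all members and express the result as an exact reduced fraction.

3

N_ring = 26 + 2·13 = 52
26(ω_s−ω_c) = −52(ω_r−ω_c),  ω_r=0, ω_c=1
ω_s = 1 − (52/26)(0−1) = 3
ω_s/ω_c = 3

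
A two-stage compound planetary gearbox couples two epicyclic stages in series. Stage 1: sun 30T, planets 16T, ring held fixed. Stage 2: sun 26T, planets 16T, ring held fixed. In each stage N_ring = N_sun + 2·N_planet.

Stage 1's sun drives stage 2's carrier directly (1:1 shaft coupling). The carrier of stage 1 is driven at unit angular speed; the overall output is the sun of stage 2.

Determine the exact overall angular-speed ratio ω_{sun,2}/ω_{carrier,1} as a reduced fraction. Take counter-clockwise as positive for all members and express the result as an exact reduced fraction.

Stage 1: N_ring = 30 + 2·16 = 62
Stage 1: 30(ω_s−ω_c) = −62(ω_r−ω_c),  ω_r=0, ω_c=1
Stage 1: ω_s = 1 − (62/30)(0−1) = 46/15
  ⇒ ω_s¹/ω_c¹ = 46/15
Stage 2: N_ring = 26 + 2·16 = 58
Stage 2: 26(ω_s−ω_c) = −58(ω_r−ω_c),  ω_r=0, ω_c=1
Stage 2: ω_s = 1 − (58/26)(0−1) = 42/13
  ⇒ ω_s²/ω_c² = 42/13
Coupling ω_c² = ω_s¹ ⇒ overall = 46/15 × 42/13 = 644/65

644/65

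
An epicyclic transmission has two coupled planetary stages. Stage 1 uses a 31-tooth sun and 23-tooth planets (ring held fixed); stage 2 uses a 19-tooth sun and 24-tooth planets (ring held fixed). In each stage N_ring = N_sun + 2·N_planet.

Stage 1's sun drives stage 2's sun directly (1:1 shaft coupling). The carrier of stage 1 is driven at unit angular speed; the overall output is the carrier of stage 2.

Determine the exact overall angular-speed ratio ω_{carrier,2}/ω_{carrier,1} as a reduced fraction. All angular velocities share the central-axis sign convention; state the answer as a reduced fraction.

Stage 1: N_ring = 31 + 2·23 = 77
Stage 1: 31(ω_s−ω_c) = −77(ω_r−ω_c),  ω_r=0, ω_c=1
Stage 1: ω_s = 1 − (77/31)(0−1) = 108/31
  ⇒ ω_s¹/ω_c¹ = 108/31
Stage 2: N_ring = 19 + 2·24 = 67
Stage 2: 19(ω_s−ω_c) = −67(ω_r−ω_c),  ω_r=0, ω_s=1
Stage 2: 19(1−ω_c) = −67(0−ω_c)  ⇒  86ω_c = 19  ⇒  ω_c = 19/86
  ⇒ ω_c²/ω_s² = 19/86
Coupling ω_s² = ω_s¹ ⇒ overall = 108/31 × 19/86 = 1026/1333

1026/1333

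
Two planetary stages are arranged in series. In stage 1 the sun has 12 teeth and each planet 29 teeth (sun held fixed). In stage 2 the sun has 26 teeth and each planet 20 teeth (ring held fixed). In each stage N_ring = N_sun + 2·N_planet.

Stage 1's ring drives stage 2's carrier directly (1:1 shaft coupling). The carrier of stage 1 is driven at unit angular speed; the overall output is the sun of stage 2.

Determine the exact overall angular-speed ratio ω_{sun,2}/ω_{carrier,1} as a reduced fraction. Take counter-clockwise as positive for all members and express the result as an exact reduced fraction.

1886/455

Stage 1: N_ring = 12 + 2·29 = 70
Stage 1: 12(ω_s−ω_c) = −70(ω_r−ω_c),  ω_s=0, ω_c=1
Stage 1: ω_r = 1 − (12/70)(0−1) = 41/35
  ⇒ ω_r¹/ω_c¹ = 41/35
Stage 2: N_ring = 26 + 2·20 = 66
Stage 2: 26(ω_s−ω_c) = −66(ω_r−ω_c),  ω_r=0, ω_c=1
Stage 2: ω_s = 1 − (66/26)(0−1) = 46/13
  ⇒ ω_s²/ω_c² = 46/13
Coupling ω_c² = ω_r¹ ⇒ overall = 41/35 × 46/13 = 1886/455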